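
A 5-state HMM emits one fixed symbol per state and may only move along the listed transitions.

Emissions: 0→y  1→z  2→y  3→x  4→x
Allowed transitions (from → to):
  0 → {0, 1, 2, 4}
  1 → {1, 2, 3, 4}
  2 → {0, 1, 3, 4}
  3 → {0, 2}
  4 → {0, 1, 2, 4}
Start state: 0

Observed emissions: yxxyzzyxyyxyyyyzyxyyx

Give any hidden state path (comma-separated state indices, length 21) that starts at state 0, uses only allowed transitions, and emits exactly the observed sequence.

0,4,4,2,1,1,2,3,0,2,4,0,0,0,0,1,2,3,0,0,4

  t0 'y' -> {0,2}, take 0 (start)
  t1 'x' -> {3,4}, take 4 (0->4 ok)
  t2 'x' -> {3,4}, take 4 (4->4 ok)
  t3 'y' -> {0,2}, take 2 (4->2 ok)
  t4 'z' -> {1}, take 1 (2->1 ok)
  t5 'z' -> {1}, take 1 (1->1 ok)
  t6 'y' -> {0,2}, take 2 (1->2 ok)
  t7 'x' -> {3,4}, take 3 (2->3 ok)
  t8 'y' -> {0,2}, take 0 (3->0 ok)
  t9 'y' -> {0,2}, take 2 (0->2 ok)
  t10 'x' -> {3,4}, take 4 (2->4 ok)
  t11 'y' -> {0,2}, take 0 (4->0 ok)
  t12 'y' -> {0,2}, take 0 (0->0 ok)
  t13 'y' -> {0,2}, take 0 (0->0 ok)
  t14 'y' -> {0,2}, take 0 (0->0 ok)
  t15 'z' -> {1}, take 1 (0->1 ok)
  t16 'y' -> {0,2}, take 2 (1->2 ok)
  t17 'x' -> {3,4}, take 3 (2->3 ok)
  t18 'y' -> {0,2}, take 0 (3->0 ok)
  t19 'y' -> {0,2}, take 0 (0->0 ok)
  t20 'x' -> {3,4}, take 4 (0->4 ok)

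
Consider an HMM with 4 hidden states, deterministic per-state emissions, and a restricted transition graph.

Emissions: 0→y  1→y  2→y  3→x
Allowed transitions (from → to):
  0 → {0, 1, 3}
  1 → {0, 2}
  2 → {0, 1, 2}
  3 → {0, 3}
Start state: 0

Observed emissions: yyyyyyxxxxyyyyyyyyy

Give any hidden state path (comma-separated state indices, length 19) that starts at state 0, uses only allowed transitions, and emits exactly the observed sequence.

0,0,1,0,1,0,3,3,3,3,0,0,1,2,0,1,2,1,2

  0: obs=y cand={0,1,2} pick 0 [start]
  1: obs=y cand={0,1,2} pick 0 [0->0 ok]
  2: obs=y cand={0,1,2} pick 1 [0->1 ok]
  3: obs=y cand={0,1,2} pick 0 [1->0 ok]
  4: obs=y cand={0,1,2} pick 1 [0->1 ok]
  5: obs=y cand={0,1,2} pick 0 [1->0 ok]
  6: obs=x cand={3} pick 3 [0->3 ok]
  7: obs=x cand={3} pick 3 [3->3 ok]
  8: obs=x cand={3} pick 3 [3->3 ok]
  9: obs=x cand={3} pick 3 [3->3 ok]
  10: obs=y cand={0,1,2} pick 0 [3->0 ok]
  11: obs=y cand={0,1,2} pick 0 [0->0 ok]
  12: obs=y cand={0,1,2} pick 1 [0->1 ok]
  13: obs=y cand={0,1,2} pick 2 [1->2 ok]
  14: obs=y cand={0,1,2} pick 0 [2->0 ok]
  15: obs=y cand={0,1,2} pick 1 [0->1 ok]
  16: obs=y cand={0,1,2} pick 2 [1->2 ok]
  17: obs=y cand={0,1,2} pick 1 [2->1 ok]
  18: obs=y cand={0,1,2} pick 2 [1->2 ok]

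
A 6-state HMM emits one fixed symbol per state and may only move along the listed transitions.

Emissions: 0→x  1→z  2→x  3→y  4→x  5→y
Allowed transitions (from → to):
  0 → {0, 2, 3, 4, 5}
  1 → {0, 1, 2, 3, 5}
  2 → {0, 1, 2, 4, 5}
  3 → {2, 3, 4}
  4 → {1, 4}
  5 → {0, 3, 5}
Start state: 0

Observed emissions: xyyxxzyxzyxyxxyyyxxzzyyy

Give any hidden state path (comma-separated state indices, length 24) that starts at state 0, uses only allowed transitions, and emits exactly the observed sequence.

0,5,5,0,4,1,3,4,1,5,0,5,0,2,5,3,3,2,4,1,1,5,5,3

  pos 0: x in {0,2,4}, choose 0; start
  pos 1: y in {3,5}, choose 5; 0->5 ok
  pos 2: y in {3,5}, choose 5; 5->5 ok
  pos 3: x in {0,2,4}, choose 0; 5->0 ok
  pos 4: x in {0,2,4}, choose 4; 0->4 ok
  pos 5: z in {1}, choose 1; 4->1 ok
  pos 6: y in {3,5}, choose 3; 1->3 ok
  pos 7: x in {0,2,4}, choose 4; 3->4 ok
  pos 8: z in {1}, choose 1; 4->1 ok
  pos 9: y in {3,5}, choose 5; 1->5 ok
  pos 10: x in {0,2,4}, choose 0; 5->0 ok
  pos 11: y in {3,5}, choose 5; 0->5 ok
  pos 12: x in {0,2,4}, choose 0; 5->0 ok
  pos 13: x in {0,2,4}, choose 2; 0->2 ok
  pos 14: y in {3,5}, choose 5; 2->5 ok
  pos 15: y in {3,5}, choose 3; 5->3 ok
  pos 16: y in {3,5}, choose 3; 3->3 ok
  pos 17: x in {0,2,4}, choose 2; 3->2 ok
  pos 18: x in {0,2,4}, choose 4; 2->4 ok
  pos 19: z in {1}, choose 1; 4->1 ok
  pos 20: z in {1}, choose 1; 1->1 ok
  pos 21: y in {3,5}, choose 5; 1->5 ok
  pos 22: y in {3,5}, choose 5; 5->5 ok
  pos 23: y in {3,5}, choose 3; 5->3 ok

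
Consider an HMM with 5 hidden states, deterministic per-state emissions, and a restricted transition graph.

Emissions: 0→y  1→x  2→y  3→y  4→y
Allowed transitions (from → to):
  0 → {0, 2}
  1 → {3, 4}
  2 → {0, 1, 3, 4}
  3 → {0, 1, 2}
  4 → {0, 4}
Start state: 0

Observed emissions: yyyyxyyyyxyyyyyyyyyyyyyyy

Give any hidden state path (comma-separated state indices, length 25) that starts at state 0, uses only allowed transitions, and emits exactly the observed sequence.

0,0,0,2,1,3,0,0,2,1,3,0,2,4,0,0,0,2,4,0,2,4,4,0,2

  t0 'y' -> {0,2,3,4}, take 0 (start)
  t1 'y' -> {0,2,3,4}, take 0 (0->0 ok)
  t2 'y' -> {0,2,3,4}, take 0 (0->0 ok)
  t3 'y' -> {0,2,3,4}, take 2 (0->2 ok)
  t4 'x' -> {1}, take 1 (2->1 ok)
  t5 'y' -> {0,2,3,4}, take 3 (1->3 ok)
  t6 'y' -> {0,2,3,4}, take 0 (3->0 ok)
  t7 'y' -> {0,2,3,4}, take 0 (0->0 ok)
  t8 'y' -> {0,2,3,4}, take 2 (0->2 ok)
  t9 'x' -> {1}, take 1 (2->1 ok)
  t10 'y' -> {0,2,3,4}, take 3 (1->3 ok)
  t11 'y' -> {0,2,3,4}, take 0 (3->0 ok)
  t12 'y' -> {0,2,3,4}, take 2 (0->2 ok)
  t13 'y' -> {0,2,3,4}, take 4 (2->4 ok)
  t14 'y' -> {0,2,3,4}, take 0 (4->0 ok)
  t15 'y' -> {0,2,3,4}, take 0 (0->0 ok)
  t16 'y' -> {0,2,3,4}, take 0 (0->0 ok)
  t17 'y' -> {0,2,3,4}, take 2 (0->2 ok)
  t18 'y' -> {0,2,3,4}, take 4 (2->4 ok)
  t19 'y' -> {0,2,3,4}, take 0 (4->0 ok)
  t20 'y' -> {0,2,3,4}, take 2 (0->2 ok)
  t21 'y' -> {0,2,3,4}, take 4 (2->4 ok)
  t22 'y' -> {0,2,3,4}, take 4 (4->4 ok)
  t23 'y' -> {0,2,3,4}, take 0 (4->0 ok)
  t24 'y' -> {0,2,3,4}, take 2 (0->2 ok)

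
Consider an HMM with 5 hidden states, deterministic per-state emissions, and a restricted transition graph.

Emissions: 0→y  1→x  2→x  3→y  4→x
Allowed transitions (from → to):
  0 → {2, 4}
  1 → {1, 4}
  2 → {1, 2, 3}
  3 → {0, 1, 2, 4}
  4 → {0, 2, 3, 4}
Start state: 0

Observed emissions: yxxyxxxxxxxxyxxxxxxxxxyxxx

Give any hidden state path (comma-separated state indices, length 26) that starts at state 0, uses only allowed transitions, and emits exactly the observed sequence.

  [0] y  {0,3}  => 0  start
  [1] x  {1,2,4}  => 4  0->4 ok
  [2] x  {1,2,4}  => 2  4->2 ok
  [3] y  {0,3}  => 3  2->3 ok
  [4] x  {1,2,4}  => 2  3->2 ok
  [5] x  {1,2,4}  => 1  2->1 ok
  [6] x  {1,2,4}  => 1  1->1 ok
  [7] x  {1,2,4}  => 1  1->1 ok
  [8] x  {1,2,4}  => 1  1->1 ok
  [9] x  {1,2,4}  => 1  1->1 ok
  [10] x  {1,2,4}  => 4  1->4 ok
  [11] x  {1,2,4}  => 4  4->4 ok
  [12] y  {0,3}  => 3  4->3 ok
  [13] x  {1,2,4}  => 1  3->1 ok
  [14] x  {1,2,4}  => 4  1->4 ok
  [15] x  {1,2,4}  => 2  4->2 ok
  [16] x  {1,2,4}  => 2  2->2 ok
  [17] x  {1,2,4}  => 2  2->2 ok
  [18] x  {1,2,4}  => 1  2->1 ok
  [19] x  {1,2,4}  => 1  1->1 ok
  [20] x  {1,2,4}  => 1  1->1 ok
  [21] x  {1,2,4}  => 4  1->4 ok
  [22] y  {0,3}  => 0  4->0 ok
  [23] x  {1,2,4}  => 2  0->2 ok
  [24] x  {1,2,4}  => 1  2->1 ok
  [25] x  {1,2,4}  => 4  1->4 ok

0,4,2,3,2,1,1,1,1,1,4,4,3,1,4,2,2,2,1,1,1,4,0,2,1,4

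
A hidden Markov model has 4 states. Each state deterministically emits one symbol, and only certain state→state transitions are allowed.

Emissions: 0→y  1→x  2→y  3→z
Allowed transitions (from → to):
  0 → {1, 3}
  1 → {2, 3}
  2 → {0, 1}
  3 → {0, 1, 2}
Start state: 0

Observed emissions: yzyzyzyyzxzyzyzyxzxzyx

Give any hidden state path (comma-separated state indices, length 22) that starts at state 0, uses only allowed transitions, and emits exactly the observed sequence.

0,3,0,3,0,3,2,0,3,1,3,0,3,0,3,2,1,3,1,3,2,1

  t0 'y' -> {0,2}, take 0 (start)
  t1 'z' -> {3}, take 3 (0->3 ok)
  t2 'y' -> {0,2}, take 0 (3->0 ok)
  t3 'z' -> {3}, take 3 (0->3 ok)
  t4 'y' -> {0,2}, take 0 (3->0 ok)
  t5 'z' -> {3}, take 3 (0->3 ok)
  t6 'y' -> {0,2}, take 2 (3->2 ok)
  t7 'y' -> {0,2}, take 0 (2->0 ok)
  t8 'z' -> {3}, take 3 (0->3 ok)
  t9 'x' -> {1}, take 1 (3->1 ok)
  t10 'z' -> {3}, take 3 (1->3 ok)
  t11 'y' -> {0,2}, take 0 (3->0 ok)
  t12 'z' -> {3}, take 3 (0->3 ok)
  t13 'y' -> {0,2}, take 0 (3->0 ok)
  t14 'z' -> {3}, take 3 (0->3 ok)
  t15 'y' -> {0,2}, take 2 (3->2 ok)
  t16 'x' -> {1}, take 1 (2->1 ok)
  t17 'z' -> {3}, take 3 (1->3 ok)
  t18 'x' -> {1}, take 1 (3->1 ok)
  t19 'z' -> {3}, take 3 (1->3 ok)
  t20 'y' -> {0,2}, take 2 (3->2 ok)
  t21 'x' -> {1}, take 1 (2->1 ok)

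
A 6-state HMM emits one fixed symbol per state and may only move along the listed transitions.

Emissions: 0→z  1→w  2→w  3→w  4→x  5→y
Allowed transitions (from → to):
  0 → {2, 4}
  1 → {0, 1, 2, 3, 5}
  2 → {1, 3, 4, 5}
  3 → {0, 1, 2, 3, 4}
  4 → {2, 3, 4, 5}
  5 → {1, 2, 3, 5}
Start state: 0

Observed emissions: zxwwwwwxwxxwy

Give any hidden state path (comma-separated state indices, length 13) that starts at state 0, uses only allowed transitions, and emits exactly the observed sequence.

  [0] z  {0}  => 0  start
  [1] x  {4}  => 4  0->4 ok
  [2] w  {1,2,3}  => 2  4->2 ok
  [3] w  {1,2,3}  => 1  2->1 ok
  [4] w  {1,2,3}  => 1  1->1 ok
  [5] w  {1,2,3}  => 3  1->3 ok
  [6] w  {1,2,3}  => 2  3->2 ok
  [7] x  {4}  => 4  2->4 ok
  [8] w  {1,2,3}  => 3  4->3 ok
  [9] x  {4}  => 4  3->4 ok
  [10] x  {4}  => 4  4->4 ok
  [11] w  {1,2,3}  => 2  4->2 ok
  [12] y  {5}  => 5  2->5 ok

0,4,2,1,1,3,2,4,3,4,4,2,5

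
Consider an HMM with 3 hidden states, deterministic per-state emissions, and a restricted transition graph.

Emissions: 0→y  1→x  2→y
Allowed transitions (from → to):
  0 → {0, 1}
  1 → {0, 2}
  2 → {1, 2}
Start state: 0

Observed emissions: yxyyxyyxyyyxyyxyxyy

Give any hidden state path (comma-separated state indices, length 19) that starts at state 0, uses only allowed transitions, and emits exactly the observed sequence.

  pos 0: y in {0,2}, choose 0; start
  pos 1: x in {1}, choose 1; 0->1 ok
  pos 2: y in {0,2}, choose 2; 1->2 ok
  pos 3: y in {0,2}, choose 2; 2->2 ok
  pos 4: x in {1}, choose 1; 2->1 ok
  pos 5: y in {0,2}, choose 2; 1->2 ok
  pos 6: y in {0,2}, choose 2; 2->2 ok
  pos 7: x in {1}, choose 1; 2->1 ok
  pos 8: y in {0,2}, choose 0; 1->0 ok
  pos 9: y in {0,2}, choose 0; 0->0 ok
  pos 10: y in {0,2}, choose 0; 0->0 ok
  pos 11: x in {1}, choose 1; 0->1 ok
  pos 12: y in {0,2}, choose 2; 1->2 ok
  pos 13: y in {0,2}, choose 2; 2->2 ok
  pos 14: x in {1}, choose 1; 2->1 ok
  pos 15: y in {0,2}, choose 2; 1->2 ok
  pos 16: x in {1}, choose 1; 2->1 ok
  pos 17: y in {0,2}, choose 2; 1->2 ok
  pos 18: y in {0,2}, choose 2; 2->2 ok

0,1,2,2,1,2,2,1,0,0,0,1,2,2,1,2,1,2,2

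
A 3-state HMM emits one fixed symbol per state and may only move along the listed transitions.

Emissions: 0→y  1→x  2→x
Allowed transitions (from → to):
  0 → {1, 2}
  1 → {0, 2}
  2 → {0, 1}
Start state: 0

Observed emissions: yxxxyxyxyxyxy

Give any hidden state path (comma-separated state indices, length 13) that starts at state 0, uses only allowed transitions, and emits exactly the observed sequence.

  pos 0: y in {0}, choose 0; start
  pos 1: x in {1,2}, choose 2; 0->2 ok
  pos 2: x in {1,2}, choose 1; 2->1 ok
  pos 3: x in {1,2}, choose 2; 1->2 ok
  pos 4: y in {0}, choose 0; 2->0 ok
  pos 5: x in {1,2}, choose 1; 0->1 ok
  pos 6: y in {0}, choose 0; 1->0 ok
  pos 7: x in {1,2}, choose 2; 0->2 ok
  pos 8: y in {0}, choose 0; 2->0 ok
  pos 9: x in {1,2}, choose 1; 0->1 ok
  pos 10: y in {0}, choose 0; 1->0 ok
  pos 11: x in {1,2}, choose 2; 0->2 ok
  pos 12: y in {0}, choose 0; 2->0 ok

0,2,1,2,0,1,0,2,0,1,0,2,0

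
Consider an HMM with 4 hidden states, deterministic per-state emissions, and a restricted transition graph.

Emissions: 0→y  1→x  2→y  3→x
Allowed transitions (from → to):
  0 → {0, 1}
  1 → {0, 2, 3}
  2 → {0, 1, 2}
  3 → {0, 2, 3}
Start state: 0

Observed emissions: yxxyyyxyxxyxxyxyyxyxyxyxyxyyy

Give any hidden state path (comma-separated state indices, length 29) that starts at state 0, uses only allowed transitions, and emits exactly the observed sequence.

0,1,3,0,0,0,1,0,1,3,0,1,3,2,1,2,2,1,0,1,2,1,0,1,2,1,0,0,0

  t0 'y' -> {0,2}, take 0 (start)
  t1 'x' -> {1,3}, take 1 (0->1 ok)
  t2 'x' -> {1,3}, take 3 (1->3 ok)
  t3 'y' -> {0,2}, take 0 (3->0 ok)
  t4 'y' -> {0,2}, take 0 (0->0 ok)
  t5 'y' -> {0,2}, take 0 (0->0 ok)
  t6 'x' -> {1,3}, take 1 (0->1 ok)
  t7 'y' -> {0,2}, take 0 (1->0 ok)
  t8 'x' -> {1,3}, take 1 (0->1 ok)
  t9 'x' -> {1,3}, take 3 (1->3 ok)
  t10 'y' -> {0,2}, take 0 (3->0 ok)
  t11 'x' -> {1,3}, take 1 (0->1 ok)
  t12 'x' -> {1,3}, take 3 (1->3 ok)
  t13 'y' -> {0,2}, take 2 (3->2 ok)
  t14 'x' -> {1,3}, take 1 (2->1 ok)
  t15 'y' -> {0,2}, take 2 (1->2 ok)
  t16 'y' -> {0,2}, take 2 (2->2 ok)
  t17 'x' -> {1,3}, take 1 (2->1 ok)
  t18 'y' -> {0,2}, take 0 (1->0 ok)
  t19 'x' -> {1,3}, take 1 (0->1 ok)
  t20 'y' -> {0,2}, take 2 (1->2 ok)
  t21 'x' -> {1,3}, take 1 (2->1 ok)
  t22 'y' -> {0,2}, take 0 (1->0 ok)
  t23 'x' -> {1,3}, take 1 (0->1 ok)
  t24 'y' -> {0,2}, take 2 (1->2 ok)
  t25 'x' -> {1,3}, take 1 (2->1 ok)
  t26 'y' -> {0,2}, take 0 (1->0 ok)
  t27 'y' -> {0,2}, take 0 (0->0 ok)
  t28 'y' -> {0,2}, take 0 (0->0 ok)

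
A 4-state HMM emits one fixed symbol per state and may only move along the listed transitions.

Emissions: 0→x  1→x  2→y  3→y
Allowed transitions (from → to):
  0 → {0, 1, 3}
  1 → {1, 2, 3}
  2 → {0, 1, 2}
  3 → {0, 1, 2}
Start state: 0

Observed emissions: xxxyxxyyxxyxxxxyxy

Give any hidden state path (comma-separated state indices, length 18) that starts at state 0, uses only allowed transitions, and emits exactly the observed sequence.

  0: obs=x cand={0,1} pick 0 [start]
  1: obs=x cand={0,1} pick 0 [0->0 ok]
  2: obs=x cand={0,1} pick 0 [0->0 ok]
  3: obs=y cand={2,3} pick 3 [0->3 ok]
  4: obs=x cand={0,1} pick 0 [3->0 ok]
  5: obs=x cand={0,1} pick 1 [0->1 ok]
  6: obs=y cand={2,3} pick 3 [1->3 ok]
  7: obs=y cand={2,3} pick 2 [3->2 ok]
  8: obs=x cand={0,1} pick 0 [2->0 ok]
  9: obs=x cand={0,1} pick 1 [0->1 ok]
  10: obs=y cand={2,3} pick 2 [1->2 ok]
  11: obs=x cand={0,1} pick 0 [2->0 ok]
  12: obs=x cand={0,1} pick 0 [0->0 ok]
  13: obs=x cand={0,1} pick 0 [0->0 ok]
  14: obs=x cand={0,1} pick 1 [0->1 ok]
  15: obs=y cand={2,3} pick 2 [1->2 ok]
  16: obs=x cand={0,1} pick 1 [2->1 ok]
  17: obs=y cand={2,3} pick 3 [1->3 ok]

0,0,0,3,0,1,3,2,0,1,2,0,0,0,1,2,1,3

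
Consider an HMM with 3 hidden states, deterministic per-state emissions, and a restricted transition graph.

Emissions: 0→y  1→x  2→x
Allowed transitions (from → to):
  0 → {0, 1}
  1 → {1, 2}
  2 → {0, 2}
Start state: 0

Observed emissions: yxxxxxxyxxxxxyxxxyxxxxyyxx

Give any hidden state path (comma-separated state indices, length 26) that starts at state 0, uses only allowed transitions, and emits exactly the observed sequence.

0,1,1,2,2,2,2,0,1,1,1,1,2,0,1,1,2,0,1,2,2,2,0,0,1,2

  0: obs=y cand={0} pick 0 [start]
  1: obs=x cand={1,2} pick 1 [0->1 ok]
  2: obs=x cand={1,2} pick 1 [1->1 ok]
  3: obs=x cand={1,2} pick 2 [1->2 ok]
  4: obs=x cand={1,2} pick 2 [2->2 ok]
  5: obs=x cand={1,2} pick 2 [2->2 ok]
  6: obs=x cand={1,2} pick 2 [2->2 ok]
  7: obs=y cand={0} pick 0 [2->0 ok]
  8: obs=x cand={1,2} pick 1 [0->1 ok]
  9: obs=x cand={1,2} pick 1 [1->1 ok]
  10: obs=x cand={1,2} pick 1 [1->1 ok]
  11: obs=x cand={1,2} pick 1 [1->1 ok]
  12: obs=x cand={1,2} pick 2 [1->2 ok]
  13: obs=y cand={0} pick 0 [2->0 ok]
  14: obs=x cand={1,2} pick 1 [0->1 ok]
  15: obs=x cand={1,2} pick 1 [1->1 ok]
  16: obs=x cand={1,2} pick 2 [1->2 ok]
  17: obs=y cand={0} pick 0 [2->0 ok]
  18: obs=x cand={1,2} pick 1 [0->1 ok]
  19: obs=x cand={1,2} pick 2 [1->2 ok]
  20: obs=x cand={1,2} pick 2 [2->2 ok]
  21: obs=x cand={1,2} pick 2 [2->2 ok]
  22: obs=y cand={0} pick 0 [2->0 ok]
  23: obs=y cand={0} pick 0 [0->0 ok]
  24: obs=x cand={1,2} pick 1 [0->1 ok]
  25: obs=x cand={1,2} pick 2 [1->2 ok]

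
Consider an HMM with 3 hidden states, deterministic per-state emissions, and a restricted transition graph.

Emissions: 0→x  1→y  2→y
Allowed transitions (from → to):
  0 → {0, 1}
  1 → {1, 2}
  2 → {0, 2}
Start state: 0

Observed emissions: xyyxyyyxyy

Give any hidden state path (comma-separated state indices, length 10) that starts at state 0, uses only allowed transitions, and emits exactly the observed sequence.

0,1,2,0,1,2,2,0,1,1

  pos 0: x in {0}, choose 0; start
  pos 1: y in {1,2}, choose 1; 0->1 ok
  pos 2: y in {1,2}, choose 2; 1->2 ok
  pos 3: x in {0}, choose 0; 2->0 ok
  pos 4: y in {1,2}, choose 1; 0->1 ok
  pos 5: y in {1,2}, choose 2; 1->2 ok
  pos 6: y in {1,2}, choose 2; 2->2 ok
  pos 7: x in {0}, choose 0; 2->0 ok
  pos 8: y in {1,2}, choose 1; 0->1 ok
  pos 9: y in {1,2}, choose 1; 1->1 ok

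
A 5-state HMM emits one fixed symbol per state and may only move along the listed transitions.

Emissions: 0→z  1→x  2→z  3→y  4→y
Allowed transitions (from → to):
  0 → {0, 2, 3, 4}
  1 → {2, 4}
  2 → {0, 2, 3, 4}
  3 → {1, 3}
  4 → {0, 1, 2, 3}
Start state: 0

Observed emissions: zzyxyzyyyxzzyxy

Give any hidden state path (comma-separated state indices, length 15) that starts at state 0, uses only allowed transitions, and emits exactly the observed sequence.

0,2,3,1,4,2,3,3,3,1,2,2,3,1,4

  0: obs=z cand={0,2} pick 0 [start]
  1: obs=z cand={0,2} pick 2 [0->2 ok]
  2: obs=y cand={3,4} pick 3 [2->3 ok]
  3: obs=x cand={1} pick 1 [3->1 ok]
  4: obs=y cand={3,4} pick 4 [1->4 ok]
  5: obs=z cand={0,2} pick 2 [4->2 ok]
  6: obs=y cand={3,4} pick 3 [2->3 ok]
  7: obs=y cand={3,4} pick 3 [3->3 ok]
  8: obs=y cand={3,4} pick 3 [3->3 ok]
  9: obs=x cand={1} pick 1 [3->1 ok]
  10: obs=z cand={0,2} pick 2 [1->2 ok]
  11: obs=z cand={0,2} pick 2 [2->2 ok]
  12: obs=y cand={3,4} pick 3 [2->3 ok]
  13: obs=x cand={1} pick 1 [3->1 ok]
  14: obs=y cand={3,4} pick 4 [1->4 ok]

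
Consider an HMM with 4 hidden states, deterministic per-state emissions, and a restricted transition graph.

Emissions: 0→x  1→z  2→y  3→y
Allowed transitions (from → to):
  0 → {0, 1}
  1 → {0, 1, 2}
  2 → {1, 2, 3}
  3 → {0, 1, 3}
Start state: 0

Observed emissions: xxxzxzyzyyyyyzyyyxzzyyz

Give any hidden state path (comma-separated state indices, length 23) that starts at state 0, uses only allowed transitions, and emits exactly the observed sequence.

0,0,0,1,0,1,2,1,2,2,2,2,2,1,2,2,3,0,1,1,2,2,1

  0: obs=x cand={0} pick 0 [start]
  1: obs=x cand={0} pick 0 [0->0 ok]
  2: obs=x cand={0} pick 0 [0->0 ok]
  3: obs=z cand={1} pick 1 [0->1 ok]
  4: obs=x cand={0} pick 0 [1->0 ok]
  5: obs=z cand={1} pick 1 [0->1 ok]
  6: obs=y cand={2,3} pick 2 [1->2 ok]
  7: obs=z cand={1} pick 1 [2->1 ok]
  8: obs=y cand={2,3} pick 2 [1->2 ok]
  9: obs=y cand={2,3} pick 2 [2->2 ok]
  10: obs=y cand={2,3} pick 2 [2->2 ok]
  11: obs=y cand={2,3} pick 2 [2->2 ok]
  12: obs=y cand={2,3} pick 2 [2->2 ok]
  13: obs=z cand={1} pick 1 [2->1 ok]
  14: obs=y cand={2,3} pick 2 [1->2 ok]
  15: obs=y cand={2,3} pick 2 [2->2 ok]
  16: obs=y cand={2,3} pick 3 [2->3 ok]
  17: obs=x cand={0} pick 0 [3->0 ok]
  18: obs=z cand={1} pick 1 [0->1 ok]
  19: obs=z cand={1} pick 1 [1->1 ok]
  20: obs=y cand={2,3} pick 2 [1->2 ok]
  21: obs=y cand={2,3} pick 2 [2->2 ok]
  22: obs=z cand={1} pick 1 [2->1 ok]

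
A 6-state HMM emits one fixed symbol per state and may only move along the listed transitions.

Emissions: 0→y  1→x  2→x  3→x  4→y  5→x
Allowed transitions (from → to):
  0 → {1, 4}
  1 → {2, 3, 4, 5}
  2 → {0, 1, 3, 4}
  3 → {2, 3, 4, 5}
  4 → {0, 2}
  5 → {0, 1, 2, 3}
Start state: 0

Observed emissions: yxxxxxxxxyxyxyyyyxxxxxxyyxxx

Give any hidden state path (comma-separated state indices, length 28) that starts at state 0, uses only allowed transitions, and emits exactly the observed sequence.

0,1,5,3,2,3,5,2,3,4,2,0,1,4,0,4,0,1,5,2,3,3,2,0,4,2,3,3

  t0 'y' -> {0,4}, take 0 (start)
  t1 'x' -> {1,2,3,5}, take 1 (0->1 ok)
  t2 'x' -> {1,2,3,5}, take 5 (1->5 ok)
  t3 'x' -> {1,2,3,5}, take 3 (5->3 ok)
  t4 'x' -> {1,2,3,5}, take 2 (3->2 ok)
  t5 'x' -> {1,2,3,5}, take 3 (2->3 ok)
  t6 'x' -> {1,2,3,5}, take 5 (3->5 ok)
  t7 'x' -> {1,2,3,5}, take 2 (5->2 ok)
  t8 'x' -> {1,2,3,5}, take 3 (2->3 ok)
  t9 'y' -> {0,4}, take 4 (3->4 ok)
  t10 'x' -> {1,2,3,5}, take 2 (4->2 ok)
  t11 'y' -> {0,4}, take 0 (2->0 ok)
  t12 'x' -> {1,2,3,5}, take 1 (0->1 ok)
  t13 'y' -> {0,4}, take 4 (1->4 ok)
  t14 'y' -> {0,4}, take 0 (4->0 ok)
  t15 'y' -> {0,4}, take 4 (0->4 ok)
  t16 'y' -> {0,4}, take 0 (4->0 ok)
  t17 'x' -> {1,2,3,5}, take 1 (0->1 ok)
  t18 'x' -> {1,2,3,5}, take 5 (1->5 ok)
  t19 'x' -> {1,2,3,5}, take 2 (5->2 ok)
  t20 'x' -> {1,2,3,5}, take 3 (2->3 ok)
  t21 'x' -> {1,2,3,5}, take 3 (3->3 ok)
  t22 'x' -> {1,2,3,5}, take 2 (3->2 ok)
  t23 'y' -> {0,4}, take 0 (2->0 ok)
  t24 'y' -> {0,4}, take 4 (0->4 ok)
  t25 'x' -> {1,2,3,5}, take 2 (4->2 ok)
  t26 'x' -> {1,2,3,5}, take 3 (2->3 ok)
  t27 'x' -> {1,2,3,5}, take 3 (3->3 ok)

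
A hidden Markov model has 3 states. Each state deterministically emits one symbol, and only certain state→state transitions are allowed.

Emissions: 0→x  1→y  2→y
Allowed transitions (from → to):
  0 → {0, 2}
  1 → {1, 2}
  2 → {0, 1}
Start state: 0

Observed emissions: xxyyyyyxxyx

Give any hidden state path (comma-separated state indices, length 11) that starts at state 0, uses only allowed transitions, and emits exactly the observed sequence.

  pos 0: x in {0}, choose 0; start
  pos 1: x in {0}, choose 0; 0->0 ok
  pos 2: y in {1,2}, choose 2; 0->2 ok
  pos 3: y in {1,2}, choose 1; 2->1 ok
  pos 4: y in {1,2}, choose 1; 1->1 ok
  pos 5: y in {1,2}, choose 1; 1->1 ok
  pos 6: y in {1,2}, choose 2; 1->2 ok
  pos 7: x in {0}, choose 0; 2->0 ok
  pos 8: x in {0}, choose 0; 0->0 ok
  pos 9: y in {1,2}, choose 2; 0->2 ok
  pos 10: x in {0}, choose 0; 2->0 ok

0,0,2,1,1,1,2,0,0,2,0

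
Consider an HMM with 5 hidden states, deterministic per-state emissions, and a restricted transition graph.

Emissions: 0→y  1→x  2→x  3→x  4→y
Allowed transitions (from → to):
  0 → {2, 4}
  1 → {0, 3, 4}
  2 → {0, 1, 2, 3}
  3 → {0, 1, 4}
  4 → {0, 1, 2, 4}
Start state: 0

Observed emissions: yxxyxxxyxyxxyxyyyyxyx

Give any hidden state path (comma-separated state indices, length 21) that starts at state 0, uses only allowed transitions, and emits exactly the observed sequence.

0,2,3,0,2,2,3,0,2,0,2,3,4,1,0,4,0,4,1,4,2

  pos 0: y in {0,4}, choose 0; start
  pos 1: x in {1,2,3}, choose 2; 0->2 ok
  pos 2: x in {1,2,3}, choose 3; 2->3 ok
  pos 3: y in {0,4}, choose 0; 3->0 ok
  pos 4: x in {1,2,3}, choose 2; 0->2 ok
  pos 5: x in {1,2,3}, choose 2; 2->2 ok
  pos 6: x in {1,2,3}, choose 3; 2->3 ok
  pos 7: y in {0,4}, choose 0; 3->0 ok
  pos 8: x in {1,2,3}, choose 2; 0->2 ok
  pos 9: y in {0,4}, choose 0; 2->0 ok
  pos 10: x in {1,2,3}, choose 2; 0->2 ok
  pos 11: x in {1,2,3}, choose 3; 2->3 ok
  pos 12: y in {0,4}, choose 4; 3->4 ok
  pos 13: x in {1,2,3}, choose 1; 4->1 ok
  pos 14: y in {0,4}, choose 0; 1->0 ok
  pos 15: y in {0,4}, choose 4; 0->4 ok
  pos 16: y in {0,4}, choose 0; 4->0 ok
  pos 17: y in {0,4}, choose 4; 0->4 ok
  pos 18: x in {1,2,3}, choose 1; 4->1 ok
  pos 19: y in {0,4}, choose 4; 1->4 ok
  pos 20: x in {1,2,3}, choose 2; 4->2 ok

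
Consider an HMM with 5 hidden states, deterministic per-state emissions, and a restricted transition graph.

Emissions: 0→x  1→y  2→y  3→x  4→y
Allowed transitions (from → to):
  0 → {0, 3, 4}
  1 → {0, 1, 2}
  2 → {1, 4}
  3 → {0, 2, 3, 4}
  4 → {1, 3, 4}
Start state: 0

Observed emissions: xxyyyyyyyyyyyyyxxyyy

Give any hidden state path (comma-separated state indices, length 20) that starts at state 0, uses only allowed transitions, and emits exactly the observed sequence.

  pos 0: x in {0,3}, choose 0; start
  pos 1: x in {0,3}, choose 0; 0->0 ok
  pos 2: y in {1,2,4}, choose 4; 0->4 ok
  pos 3: y in {1,2,4}, choose 1; 4->1 ok
  pos 4: y in {1,2,4}, choose 1; 1->1 ok
  pos 5: y in {1,2,4}, choose 1; 1->1 ok
  pos 6: y in {1,2,4}, choose 2; 1->2 ok
  pos 7: y in {1,2,4}, choose 1; 2->1 ok
  pos 8: y in {1,2,4}, choose 1; 1->1 ok
  pos 9: y in {1,2,4}, choose 1; 1->1 ok
  pos 10: y in {1,2,4}, choose 2; 1->2 ok
  pos 11: y in {1,2,4}, choose 1; 2->1 ok
  pos 12: y in {1,2,4}, choose 1; 1->1 ok
  pos 13: y in {1,2,4}, choose 2; 1->2 ok
  pos 14: y in {1,2,4}, choose 1; 2->1 ok
  pos 15: x in {0,3}, choose 0; 1->0 ok
  pos 16: x in {0,3}, choose 3; 0->3 ok
  pos 17: y in {1,2,4}, choose 2; 3->2 ok
  pos 18: y in {1,2,4}, choose 4; 2->4 ok
  pos 19: y in {1,2,4}, choose 1; 4->1 ok

0,0,4,1,1,1,2,1,1,1,2,1,1,2,1,0,3,2,4,1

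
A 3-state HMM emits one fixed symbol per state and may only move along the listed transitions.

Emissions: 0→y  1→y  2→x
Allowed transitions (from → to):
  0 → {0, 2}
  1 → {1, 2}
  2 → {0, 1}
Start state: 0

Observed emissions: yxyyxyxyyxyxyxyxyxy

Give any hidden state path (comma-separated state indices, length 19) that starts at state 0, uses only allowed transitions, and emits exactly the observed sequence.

  t0 'y' -> {0,1}, take 0 (start)
  t1 'x' -> {2}, take 2 (0->2 ok)
  t2 'y' -> {0,1}, take 1 (2->1 ok)
  t3 'y' -> {0,1}, take 1 (1->1 ok)
  t4 'x' -> {2}, take 2 (1->2 ok)
  t5 'y' -> {0,1}, take 1 (2->1 ok)
  t6 'x' -> {2}, take 2 (1->2 ok)
  t7 'y' -> {0,1}, take 0 (2->0 ok)
  t8 'y' -> {0,1}, take 0 (0->0 ok)
  t9 'x' -> {2}, take 2 (0->2 ok)
  t10 'y' -> {0,1}, take 0 (2->0 ok)
  t11 'x' -> {2}, take 2 (0->2 ok)
  t12 'y' -> {0,1}, take 0 (2->0 ok)
  t13 'x' -> {2}, take 2 (0->2 ok)
  t14 'y' -> {0,1}, take 1 (2->1 ok)
  t15 'x' -> {2}, take 2 (1->2 ok)
  t16 'y' -> {0,1}, take 0 (2->0 ok)
  t17 'x' -> {2}, take 2 (0->2 ok)
  t18 'y' -> {0,1}, take 1 (2->1 ok)

0,2,1,1,2,1,2,0,0,2,0,2,0,2,1,2,0,2,1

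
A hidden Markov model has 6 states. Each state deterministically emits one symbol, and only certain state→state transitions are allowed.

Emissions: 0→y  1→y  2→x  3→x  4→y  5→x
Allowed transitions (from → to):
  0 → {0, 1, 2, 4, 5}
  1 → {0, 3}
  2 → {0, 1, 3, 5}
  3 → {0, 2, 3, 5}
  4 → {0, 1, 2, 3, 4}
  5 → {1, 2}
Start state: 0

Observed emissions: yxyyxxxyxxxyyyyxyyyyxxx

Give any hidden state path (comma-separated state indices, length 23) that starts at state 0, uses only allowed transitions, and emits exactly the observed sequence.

0,2,0,1,3,5,2,1,3,5,2,1,0,4,0,2,0,1,0,4,3,2,5

  t0 'y' -> {0,1,4}, take 0 (start)
  t1 'x' -> {2,3,5}, take 2 (0->2 ok)
  t2 'y' -> {0,1,4}, take 0 (2->0 ok)
  t3 'y' -> {0,1,4}, take 1 (0->1 ok)
  t4 'x' -> {2,3,5}, take 3 (1->3 ok)
  t5 'x' -> {2,3,5}, take 5 (3->5 ok)
  t6 'x' -> {2,3,5}, take 2 (5->2 ok)
  t7 'y' -> {0,1,4}, take 1 (2->1 ok)
  t8 'x' -> {2,3,5}, take 3 (1->3 ok)
  t9 'x' -> {2,3,5}, take 5 (3->5 ok)
  t10 'x' -> {2,3,5}, take 2 (5->2 ok)
  t11 'y' -> {0,1,4}, take 1 (2->1 ok)
  t12 'y' -> {0,1,4}, take 0 (1->0 ok)
  t13 'y' -> {0,1,4}, take 4 (0->4 ok)
  t14 'y' -> {0,1,4}, take 0 (4->0 ok)
  t15 'x' -> {2,3,5}, take 2 (0->2 ok)
  t16 'y' -> {0,1,4}, take 0 (2->0 ok)
  t17 'y' -> {0,1,4}, take 1 (0->1 ok)
  t18 'y' -> {0,1,4}, take 0 (1->0 ok)
  t19 'y' -> {0,1,4}, take 4 (0->4 ok)
  t20 'x' -> {2,3,5}, take 3 (4->3 ok)
  t21 'x' -> {2,3,5}, take 2 (3->2 ok)
  t22 'x' -> {2,3,5}, take 5 (2->5 ok)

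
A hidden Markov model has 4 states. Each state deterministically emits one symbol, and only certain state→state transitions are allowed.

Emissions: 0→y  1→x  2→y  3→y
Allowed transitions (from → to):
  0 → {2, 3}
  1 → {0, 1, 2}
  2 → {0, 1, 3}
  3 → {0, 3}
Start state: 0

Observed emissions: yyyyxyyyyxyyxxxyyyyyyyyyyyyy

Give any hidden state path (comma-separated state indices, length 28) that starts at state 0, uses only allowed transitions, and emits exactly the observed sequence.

  pos 0: y in {0,2,3}, choose 0; start
  pos 1: y in {0,2,3}, choose 2; 0->2 ok
  pos 2: y in {0,2,3}, choose 0; 2->0 ok
  pos 3: y in {0,2,3}, choose 2; 0->2 ok
  pos 4: x in {1}, choose 1; 2->1 ok
  pos 5: y in {0,2,3}, choose 0; 1->0 ok
  pos 6: y in {0,2,3}, choose 3; 0->3 ok
  pos 7: y in {0,2,3}, choose 0; 3->0 ok
  pos 8: y in {0,2,3}, choose 2; 0->2 ok
  pos 9: x in {1}, choose 1; 2->1 ok
  pos 10: y in {0,2,3}, choose 0; 1->0 ok
  pos 11: y in {0,2,3}, choose 2; 0->2 ok
  pos 12: x in {1}, choose 1; 2->1 ok
  pos 13: x in {1}, choose 1; 1->1 ok
  pos 14: x in {1}, choose 1; 1->1 ok
  pos 15: y in {0,2,3}, choose 0; 1->0 ok
  pos 16: y in {0,2,3}, choose 3; 0->3 ok
  pos 17: y in {0,2,3}, choose 3; 3->3 ok
  pos 18: y in {0,2,3}, choose 3; 3->3 ok
  pos 19: y in {0,2,3}, choose 0; 3->0 ok
  pos 20: y in {0,2,3}, choose 3; 0->3 ok
  pos 21: y in {0,2,3}, choose 3; 3->3 ok
  pos 22: y in {0,2,3}, choose 3; 3->3 ok
  pos 23: y in {0,2,3}, choose 3; 3->3 ok
  pos 24: y in {0,2,3}, choose 3; 3->3 ok
  pos 25: y in {0,2,3}, choose 3; 3->3 ok
  pos 26: y in {0,2,3}, choose 0; 3->0 ok
  pos 27: y in {0,2,3}, choose 3; 0->3 ok

0,2,0,2,1,0,3,0,2,1,0,2,1,1,1,0,3,3,3,0,3,3,3,3,3,3,0,3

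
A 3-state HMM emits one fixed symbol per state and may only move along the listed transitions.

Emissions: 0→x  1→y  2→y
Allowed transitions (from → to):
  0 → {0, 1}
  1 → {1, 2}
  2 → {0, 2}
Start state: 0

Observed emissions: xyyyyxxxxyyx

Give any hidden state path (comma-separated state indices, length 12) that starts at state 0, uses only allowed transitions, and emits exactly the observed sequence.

0,1,1,1,2,0,0,0,0,1,2,0

  pos 0: x in {0}, choose 0; start
  pos 1: y in {1,2}, choose 1; 0->1 ok
  pos 2: y in {1,2}, choose 1; 1->1 ok
  pos 3: y in {1,2}, choose 1; 1->1 ok
  pos 4: y in {1,2}, choose 2; 1->2 ok
  pos 5: x in {0}, choose 0; 2->0 ok
  pos 6: x in {0}, choose 0; 0->0 ok
  pos 7: x in {0}, choose 0; 0->0 ok
  pos 8: x in {0}, choose 0; 0->0 ok
  pos 9: y in {1,2}, choose 1; 0->1 ok
  pos 10: y in {1,2}, choose 2; 1->2 ok
  pos 11: x in {0}, choose 0; 2->0 ok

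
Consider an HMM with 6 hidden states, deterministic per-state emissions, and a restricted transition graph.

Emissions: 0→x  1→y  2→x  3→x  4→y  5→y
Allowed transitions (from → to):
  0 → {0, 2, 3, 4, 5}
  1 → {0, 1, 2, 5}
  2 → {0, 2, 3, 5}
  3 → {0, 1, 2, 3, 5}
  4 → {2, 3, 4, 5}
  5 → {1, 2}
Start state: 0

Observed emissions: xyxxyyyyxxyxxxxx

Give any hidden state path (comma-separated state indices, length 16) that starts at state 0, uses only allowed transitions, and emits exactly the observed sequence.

0,5,2,3,1,1,5,1,2,0,4,2,2,2,3,0

  t0 'x' -> {0,2,3}, take 0 (start)
  t1 'y' -> {1,4,5}, take 5 (0->5 ok)
  t2 'x' -> {0,2,3}, take 2 (5->2 ok)
  t3 'x' -> {0,2,3}, take 3 (2->3 ok)
  t4 'y' -> {1,4,5}, take 1 (3->1 ok)
  t5 'y' -> {1,4,5}, take 1 (1->1 ok)
  t6 'y' -> {1,4,5}, take 5 (1->5 ok)
  t7 'y' -> {1,4,5}, take 1 (5->1 ok)
  t8 'x' -> {0,2,3}, take 2 (1->2 ok)
  t9 'x' -> {0,2,3}, take 0 (2->0 ok)
  t10 'y' -> {1,4,5}, take 4 (0->4 ok)
  t11 'x' -> {0,2,3}, take 2 (4->2 ok)
  t12 'x' -> {0,2,3}, take 2 (2->2 ok)
  t13 'x' -> {0,2,3}, take 2 (2->2 ok)
  t14 'x' -> {0,2,3}, take 3 (2->3 ok)
  t15 'x' -> {0,2,3}, take 0 (3->0 ok)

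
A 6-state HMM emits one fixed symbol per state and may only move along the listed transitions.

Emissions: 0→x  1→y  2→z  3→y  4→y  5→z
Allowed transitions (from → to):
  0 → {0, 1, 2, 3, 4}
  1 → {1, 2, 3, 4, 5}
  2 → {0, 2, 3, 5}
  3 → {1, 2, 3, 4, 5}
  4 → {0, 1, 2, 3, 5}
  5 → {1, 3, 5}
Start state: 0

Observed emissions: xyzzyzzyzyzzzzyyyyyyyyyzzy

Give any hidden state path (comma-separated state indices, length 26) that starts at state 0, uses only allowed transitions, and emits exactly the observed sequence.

  0: obs=x cand={0} pick 0 [start]
  1: obs=y cand={1,3,4} pick 4 [0->4 ok]
  2: obs=z cand={2,5} pick 2 [4->2 ok]
  3: obs=z cand={2,5} pick 5 [2->5 ok]
  4: obs=y cand={1,3,4} pick 1 [5->1 ok]
  5: obs=z cand={2,5} pick 5 [1->5 ok]
  6: obs=z cand={2,5} pick 5 [5->5 ok]
  7: obs=y cand={1,3,4} pick 1 [5->1 ok]
  8: obs=z cand={2,5} pick 2 [1->2 ok]
  9: obs=y cand={1,3,4} pick 3 [2->3 ok]
  10: obs=z cand={2,5} pick 2 [3->2 ok]
  11: obs=z cand={2,5} pick 2 [2->2 ok]
  12: obs=z cand={2,5} pick 5 [2->5 ok]
  13: obs=z cand={2,5} pick 5 [5->5 ok]
  14: obs=y cand={1,3,4} pick 3 [5->3 ok]
  15: obs=y cand={1,3,4} pick 4 [3->4 ok]
  16: obs=y cand={1,3,4} pick 1 [4->1 ok]
  17: obs=y cand={1,3,4} pick 3 [1->3 ok]
  18: obs=y cand={1,3,4} pick 4 [3->4 ok]
  19: obs=y cand={1,3,4} pick 3 [4->3 ok]
  20: obs=y cand={1,3,4} pick 1 [3->1 ok]
  21: obs=y cand={1,3,4} pick 4 [1->4 ok]
  22: obs=y cand={1,3,4} pick 1 [4->1 ok]
  23: obs=z cand={2,5} pick 5 [1->5 ok]
  24: obs=z cand={2,5} pick 5 [5->5 ok]
  25: obs=y cand={1,3,4} pick 1 [5->1 ok]

0,4,2,5,1,5,5,1,2,3,2,2,5,5,3,4,1,3,4,3,1,4,1,5,5,1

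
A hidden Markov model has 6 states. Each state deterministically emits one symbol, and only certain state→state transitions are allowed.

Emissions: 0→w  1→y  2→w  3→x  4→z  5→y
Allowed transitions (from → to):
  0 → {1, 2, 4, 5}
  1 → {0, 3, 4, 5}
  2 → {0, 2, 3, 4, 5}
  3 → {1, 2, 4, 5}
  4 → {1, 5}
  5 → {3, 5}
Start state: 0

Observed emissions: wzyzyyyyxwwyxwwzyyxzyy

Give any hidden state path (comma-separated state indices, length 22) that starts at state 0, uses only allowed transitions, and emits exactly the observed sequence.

  t0 'w' -> {0,2}, take 0 (start)
  t1 'z' -> {4}, take 4 (0->4 ok)
  t2 'y' -> {1,5}, take 1 (4->1 ok)
  t3 'z' -> {4}, take 4 (1->4 ok)
  t4 'y' -> {1,5}, take 5 (4->5 ok)
  t5 'y' -> {1,5}, take 5 (5->5 ok)
  t6 'y' -> {1,5}, take 5 (5->5 ok)
  t7 'y' -> {1,5}, take 5 (5->5 ok)
  t8 'x' -> {3}, take 3 (5->3 ok)
  t9 'w' -> {0,2}, take 2 (3->2 ok)
  t10 'w' -> {0,2}, take 0 (2->0 ok)
  t11 'y' -> {1,5}, take 5 (0->5 ok)
  t12 'x' -> {3}, take 3 (5->3 ok)
  t13 'w' -> {0,2}, take 2 (3->2 ok)
  t14 'w' -> {0,2}, take 2 (2->2 ok)
  t15 'z' -> {4}, take 4 (2->4 ok)
  t16 'y' -> {1,5}, take 5 (4->5 ok)
  t17 'y' -> {1,5}, take 5 (5->5 ok)
  t18 'x' -> {3}, take 3 (5->3 ok)
  t19 'z' -> {4}, take 4 (3->4 ok)
  t20 'y' -> {1,5}, take 5 (4->5 ok)
  t21 'y' -> {1,5}, take 5 (5->5 ok)

0,4,1,4,5,5,5,5,3,2,0,5,3,2,2,4,5,5,3,4,5,5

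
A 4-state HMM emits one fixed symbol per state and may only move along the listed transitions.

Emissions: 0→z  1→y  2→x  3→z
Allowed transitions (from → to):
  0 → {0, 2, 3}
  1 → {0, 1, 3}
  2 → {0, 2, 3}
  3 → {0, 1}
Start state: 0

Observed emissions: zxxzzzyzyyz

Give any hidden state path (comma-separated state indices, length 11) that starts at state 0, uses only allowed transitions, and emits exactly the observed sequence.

0,2,2,3,0,3,1,3,1,1,3

  [0] z  {0,3}  => 0  start
  [1] x  {2}  => 2  0->2 ok
  [2] x  {2}  => 2  2->2 ok
  [3] z  {0,3}  => 3  2->3 ok
  [4] z  {0,3}  => 0  3->0 ok
  [5] z  {0,3}  => 3  0->3 ok
  [6] y  {1}  => 1  3->1 ok
  [7] z  {0,3}  => 3  1->3 ok
  [8] y  {1}  => 1  3->1 ok
  [9] y  {1}  => 1  1->1 ok
  [10] z  {0,3}  => 3  1->3 ok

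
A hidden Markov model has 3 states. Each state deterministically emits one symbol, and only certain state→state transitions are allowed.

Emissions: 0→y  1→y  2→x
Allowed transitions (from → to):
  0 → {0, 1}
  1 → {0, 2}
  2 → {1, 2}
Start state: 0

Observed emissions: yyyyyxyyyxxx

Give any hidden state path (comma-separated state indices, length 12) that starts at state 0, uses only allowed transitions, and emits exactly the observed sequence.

0,0,1,0,1,2,1,0,1,2,2,2

  [0] y  {0,1}  => 0  start
  [1] y  {0,1}  => 0  0->0 ok
  [2] y  {0,1}  => 1  0->1 ok
  [3] y  {0,1}  => 0  1->0 ok
  [4] y  {0,1}  => 1  0->1 ok
  [5] x  {2}  => 2  1->2 ok
  [6] y  {0,1}  => 1  2->1 ok
  [7] y  {0,1}  => 0  1->0 ok
  [8] y  {0,1}  => 1  0->1 ok
  [9] x  {2}  => 2  1->2 ok
  [10] x  {2}  => 2  2->2 ok
  [11] x  {2}  => 2  2->2 ok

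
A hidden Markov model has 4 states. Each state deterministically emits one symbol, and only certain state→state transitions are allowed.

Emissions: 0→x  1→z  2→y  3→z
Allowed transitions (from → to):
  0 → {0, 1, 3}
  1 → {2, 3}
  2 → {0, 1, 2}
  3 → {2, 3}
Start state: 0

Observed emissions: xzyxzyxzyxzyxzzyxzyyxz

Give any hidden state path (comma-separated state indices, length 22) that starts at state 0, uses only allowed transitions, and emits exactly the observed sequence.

0,1,2,0,3,2,0,1,2,0,1,2,0,3,3,2,0,1,2,2,0,3

  0: obs=x cand={0} pick 0 [start]
  1: obs=z cand={1,3} pick 1 [0->1 ok]
  2: obs=y cand={2} pick 2 [1->2 ok]
  3: obs=x cand={0} pick 0 [2->0 ok]
  4: obs=z cand={1,3} pick 3 [0->3 ok]
  5: obs=y cand={2} pick 2 [3->2 ok]
  6: obs=x cand={0} pick 0 [2->0 ok]
  7: obs=z cand={1,3} pick 1 [0->1 ok]
  8: obs=y cand={2} pick 2 [1->2 ok]
  9: obs=x cand={0} pick 0 [2->0 ok]
  10: obs=z cand={1,3} pick 1 [0->1 ok]
  11: obs=y cand={2} pick 2 [1->2 ok]
  12: obs=x cand={0} pick 0 [2->0 ok]
  13: obs=z cand={1,3} pick 3 [0->3 ok]
  14: obs=z cand={1,3} pick 3 [3->3 ok]
  15: obs=y cand={2} pick 2 [3->2 ok]
  16: obs=x cand={0} pick 0 [2->0 ok]
  17: obs=z cand={1,3} pick 1 [0->1 ok]
  18: obs=y cand={2} pick 2 [1->2 ok]
  19: obs=y cand={2} pick 2 [2->2 ok]
  20: obs=x cand={0} pick 0 [2->0 ok]
  21: obs=z cand={1,3} pick 3 [0->3 ok]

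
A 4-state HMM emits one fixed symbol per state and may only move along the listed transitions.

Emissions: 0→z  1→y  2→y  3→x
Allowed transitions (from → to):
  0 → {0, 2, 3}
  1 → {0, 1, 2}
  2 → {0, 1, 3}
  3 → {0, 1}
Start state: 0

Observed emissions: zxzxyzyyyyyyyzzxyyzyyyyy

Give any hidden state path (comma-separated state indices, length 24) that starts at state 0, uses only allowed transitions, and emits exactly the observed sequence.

  [0] z  {0}  => 0  start
  [1] x  {3}  => 3  0->3 ok
  [2] z  {0}  => 0  3->0 ok
  [3] x  {3}  => 3  0->3 ok
  [4] y  {1,2}  => 1  3->1 ok
  [5] z  {0}  => 0  1->0 ok
  [6] y  {1,2}  => 2  0->2 ok
  [7] y  {1,2}  => 1  2->1 ok
  [8] y  {1,2}  => 1  1->1 ok
  [9] y  {1,2}  => 1  1->1 ok
  [10] y  {1,2}  => 1  1->1 ok
  [11] y  {1,2}  => 1  1->1 ok
  [12] y  {1,2}  => 1  1->1 ok
  [13] z  {0}  => 0  1->0 ok
  [14] z  {0}  => 0  0->0 ok
  [15] x  {3}  => 3  0->3 ok
  [16] y  {1,2}  => 1  3->1 ok
  [17] y  {1,2}  => 2  1->2 ok
  [18] z  {0}  => 0  2->0 ok
  [19] y  {1,2}  => 2  0->2 ok
  [20] y  {1,2}  => 1  2->1 ok
  [21] y  {1,2}  => 2  1->2 ok
  [22] y  {1,2}  => 1  2->1 ok
  [23] y  {1,2}  => 1  1->1 ok

0,3,0,3,1,0,2,1,1,1,1,1,1,0,0,3,1,2,0,2,1,2,1,1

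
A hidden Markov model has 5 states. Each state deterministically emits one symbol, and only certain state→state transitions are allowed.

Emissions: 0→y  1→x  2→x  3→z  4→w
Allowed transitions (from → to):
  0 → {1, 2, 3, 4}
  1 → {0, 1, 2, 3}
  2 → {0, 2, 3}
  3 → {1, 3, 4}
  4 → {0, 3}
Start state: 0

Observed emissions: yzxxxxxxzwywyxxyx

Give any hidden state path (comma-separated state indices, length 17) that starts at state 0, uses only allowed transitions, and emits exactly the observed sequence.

0,3,1,1,1,2,2,2,3,4,0,4,0,1,1,0,2

  pos 0: y in {0}, choose 0; start
  pos 1: z in {3}, choose 3; 0->3 ok
  pos 2: x in {1,2}, choose 1; 3->1 ok
  pos 3: x in {1,2}, choose 1; 1->1 ok
  pos 4: x in {1,2}, choose 1; 1->1 ok
  pos 5: x in {1,2}, choose 2; 1->2 ok
  pos 6: x in {1,2}, choose 2; 2->2 ok
  pos 7: x in {1,2}, choose 2; 2->2 ok
  pos 8: z in {3}, choose 3; 2->3 ok
  pos 9: w in {4}, choose 4; 3->4 ok
  pos 10: y in {0}, choose 0; 4->0 ok
  pos 11: w in {4}, choose 4; 0->4 ok
  pos 12: y in {0}, choose 0; 4->0 ok
  pos 13: x in {1,2}, choose 1; 0->1 ok
  pos 14: x in {1,2}, choose 1; 1->1 ok
  pos 15: y in {0}, choose 0; 1->0 ok
  pos 16: x in {1,2}, choose 2; 0->2 ok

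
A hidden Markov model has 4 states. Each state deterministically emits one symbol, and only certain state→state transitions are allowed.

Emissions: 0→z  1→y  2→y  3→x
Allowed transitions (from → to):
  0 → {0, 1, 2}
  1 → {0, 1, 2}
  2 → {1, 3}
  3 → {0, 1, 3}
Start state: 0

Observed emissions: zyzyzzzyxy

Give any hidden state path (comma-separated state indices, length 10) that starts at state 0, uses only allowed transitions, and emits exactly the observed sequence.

0,1,0,1,0,0,0,2,3,1

  [0] z  {0}  => 0  start
  [1] y  {1,2}  => 1  0->1 ok
  [2] z  {0}  => 0  1->0 ok
  [3] y  {1,2}  => 1  0->1 ok
  [4] z  {0}  => 0  1->0 ok
  [5] z  {0}  => 0  0->0 ok
  [6] z  {0}  => 0  0->0 ok
  [7] y  {1,2}  => 2  0->2 ok
  [8] x  {3}  => 3  2->3 ok
  [9] y  {1,2}  => 1  3->1 ok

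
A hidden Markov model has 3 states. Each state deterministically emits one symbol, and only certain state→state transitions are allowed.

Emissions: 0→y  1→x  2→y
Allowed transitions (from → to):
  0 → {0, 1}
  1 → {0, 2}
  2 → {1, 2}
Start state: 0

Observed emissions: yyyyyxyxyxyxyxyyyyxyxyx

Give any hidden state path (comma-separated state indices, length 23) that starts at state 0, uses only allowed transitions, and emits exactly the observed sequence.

  [0] y  {0,2}  => 0  start
  [1] y  {0,2}  => 0  0->0 ok
  [2] y  {0,2}  => 0  0->0 ok
  [3] y  {0,2}  => 0  0->0 ok
  [4] y  {0,2}  => 0  0->0 ok
  [5] x  {1}  => 1  0->1 ok
  [6] y  {0,2}  => 2  1->2 ok
  [7] x  {1}  => 1  2->1 ok
  [8] y  {0,2}  => 0  1->0 ok
  [9] x  {1}  => 1  0->1 ok
  [10] y  {0,2}  => 0  1->0 ok
  [11] x  {1}  => 1  0->1 ok
  [12] y  {0,2}  => 2  1->2 ok
  [13] x  {1}  => 1  2->1 ok
  [14] y  {0,2}  => 0  1->0 ok
  [15] y  {0,2}  => 0  0->0 ok
  [16] y  {0,2}  => 0  0->0 ok
  [17] y  {0,2}  => 0  0->0 ok
  [18] x  {1}  => 1  0->1 ok
  [19] y  {0,2}  => 2  1->2 ok
  [20] x  {1}  => 1  2->1 ok
  [21] y  {0,2}  => 2  1->2 ok
  [22] x  {1}  => 1  2->1 ok

0,0,0,0,0,1,2,1,0,1,0,1,2,1,0,0,0,0,1,2,1,2,1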